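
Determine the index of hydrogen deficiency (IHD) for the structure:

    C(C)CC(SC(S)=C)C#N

3

Molecular formula from the SMILES: C7H11NS2.
DoU = (2C + 2 + N − H − X)/2 = (2·7 + 2 + 1 − 11 − 0)/2 = 6/2 = 3.
(Structurally: 0 ring(s) + 3 π bond(s) = 3.)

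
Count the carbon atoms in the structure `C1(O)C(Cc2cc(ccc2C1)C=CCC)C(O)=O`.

The symbol for carbon appears 15 times in the SMILES. Lowercase c denotes aromatic carbon and counts toward C.

15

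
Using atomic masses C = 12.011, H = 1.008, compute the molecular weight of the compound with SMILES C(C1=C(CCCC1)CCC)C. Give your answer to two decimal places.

Molecular formula: C11H20.
M = 11×12.011 + 20×1.008 = 152.28 g/mol.

152.28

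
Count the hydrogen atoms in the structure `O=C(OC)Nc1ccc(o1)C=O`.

Hydrogens are implicit in SMILES; fill each atom to its normal valence:
  3 × O: no H
  2 × C (aromatic): 1 H each → 2
  2 × C (aromatic): no H
  1 × C: 3 H
  1 × C: 1 H
  1 × C: no H
  1 × N: 1 H
  1 × O (aromatic): no H
  Total hydrogens = 7.

7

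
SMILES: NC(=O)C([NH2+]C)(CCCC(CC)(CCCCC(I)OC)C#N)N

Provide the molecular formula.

C16H32IN4O2+

Heavy atoms from the SMILES: 16 C, 1 I, 4 N, 2 O.
Implicit hydrogens by atom environment:
  8 × C: 2 H each → 16
  4 × C: no H
  3 × C: 3 H each → 9
  2 × N: 2 H each → 4
  2 × O: no H
  1 × C: 1 H
  1 × I: no H
  1 × N (charge +1): 2 H
  1 × N: no H
  Total hydrogens = 32.
Net charge +1.
Molecular formula: C16H32IN4O2+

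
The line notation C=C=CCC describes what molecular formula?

C5H8

Heavy atoms from the SMILES: 5 C.
Implicit hydrogens by atom environment:
  2 × C: 2 H each → 4
  1 × C: 3 H
  1 × C: 1 H
  1 × C: no H
  Total hydrogens = 8.
Molecular formula: C5H8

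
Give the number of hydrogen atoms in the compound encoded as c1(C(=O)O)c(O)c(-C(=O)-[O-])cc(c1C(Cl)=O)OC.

6

Hydrogens are implicit in SMILES; fill each atom to its normal valence:
  5 × C (aromatic): no H
  4 × O: no H
  3 × C: no H
  2 × O: 1 H each → 2
  1 × C: 3 H
  1 × C (aromatic): 1 H
  1 × Cl: no H
  1 × O (charge -1): no H
  Total hydrogens = 6.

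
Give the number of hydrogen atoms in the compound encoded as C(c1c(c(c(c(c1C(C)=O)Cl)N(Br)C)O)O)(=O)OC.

11

Hydrogens are implicit in SMILES; fill each atom to its normal valence:
  6 × C (aromatic): no H
  3 × C: 3 H each → 9
  3 × O: no H
  2 × C: no H
  2 × O: 1 H each → 2
  1 × Br: no H
  1 × Cl: no H
  1 × N: no H
  Total hydrogens = 11.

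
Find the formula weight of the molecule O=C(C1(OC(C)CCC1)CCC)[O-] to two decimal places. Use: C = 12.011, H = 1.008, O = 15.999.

185.24

Molecular formula: C10H17O3-.
M = 10×12.011 + 17×1.008 + 3×15.999 = 185.24 g/mol.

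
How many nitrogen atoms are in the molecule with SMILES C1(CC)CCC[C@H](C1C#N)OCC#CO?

1

The symbol for nitrogen appears 1 time in the SMILES.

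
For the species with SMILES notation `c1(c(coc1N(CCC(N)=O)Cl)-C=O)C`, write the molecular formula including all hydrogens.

C9H11ClN2O3

Heavy atoms from the SMILES: 9 C, 1 Cl, 2 N, 3 O.
Implicit hydrogens by atom environment:
  3 × C (aromatic): no H
  2 × C: 2 H each → 4
  2 × O: no H
  1 × C: 3 H
  1 × C (aromatic): 1 H
  1 × C: 1 H
  1 × C: no H
  1 × Cl: no H
  1 × N: 2 H
  1 × N: no H
  1 × O (aromatic): no H
  Total hydrogens = 11.
Molecular formula: C9H11ClN2O3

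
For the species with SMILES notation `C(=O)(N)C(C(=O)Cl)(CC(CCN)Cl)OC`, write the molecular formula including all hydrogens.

C8H14Cl2N2O3

Heavy atoms from the SMILES: 8 C, 2 Cl, 2 N, 3 O.
Implicit hydrogens by atom environment:
  3 × C: 2 H each → 6
  3 × C: no H
  3 × O: no H
  2 × Cl: no H
  2 × N: 2 H each → 4
  1 × C: 3 H
  1 × C: 1 H
  Total hydrogens = 14.
Molecular formula: C8H14Cl2N2O3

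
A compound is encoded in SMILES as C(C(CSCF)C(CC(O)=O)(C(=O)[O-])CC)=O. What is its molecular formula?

Heavy atoms from the SMILES: 10 C, 1 F, 5 O, 1 S.
Implicit hydrogens by atom environment:
  4 × C: 2 H each → 8
  3 × C: no H
  3 × O: no H
  2 × C: 1 H each → 2
  1 × C: 3 H
  1 × F: no H
  1 × O: 1 H
  1 × O (charge -1): no H
  1 × S: no H
  Total hydrogens = 14.
Net charge -1.
Molecular formula: C10H14FO5S-

C10H14FO5S-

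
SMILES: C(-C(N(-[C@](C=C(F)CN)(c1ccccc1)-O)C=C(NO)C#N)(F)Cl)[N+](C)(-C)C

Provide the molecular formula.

C18H25ClF2N5O2+

Heavy atoms from the SMILES: 18 C, 1 Cl, 2 F, 5 N, 2 O.
Implicit hydrogens by atom environment:
  5 × C (aromatic): 1 H each → 5
  5 × C: no H
  3 × C: 3 H each → 9
  2 × C: 2 H each → 4
  2 × C: 1 H each → 2
  2 × F: no H
  2 × N: no H
  2 × O: 1 H each → 2
  1 × C (aromatic): no H
  1 × Cl: no H
  1 × N: 2 H
  1 × N: 1 H
  1 × N (charge +1): no H
  Total hydrogens = 25.
Net charge +1.
Molecular formula: C18H25ClF2N5O2+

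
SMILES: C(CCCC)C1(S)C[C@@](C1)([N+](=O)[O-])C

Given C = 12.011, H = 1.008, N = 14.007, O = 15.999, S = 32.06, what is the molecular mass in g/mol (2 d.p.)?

Molecular formula: C10H19NO2S.
M = 10×12.011 + 19×1.008 + 1×14.007 + 2×15.999 + 1×32.06 = 217.33 g/mol.

217.33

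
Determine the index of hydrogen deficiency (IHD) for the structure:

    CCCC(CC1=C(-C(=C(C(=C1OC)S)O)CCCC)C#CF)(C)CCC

6

Molecular formula from the SMILES: C22H33FO2S.
DoU = (2C + 2 + N − H − X)/2 = (2·22 + 2 + 0 − 33 − 1)/2 = 12/2 = 6.
(Structurally: 1 ring(s) + 5 π bond(s) = 6.)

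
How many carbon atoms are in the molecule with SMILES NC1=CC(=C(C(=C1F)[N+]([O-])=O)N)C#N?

7

The symbol for carbon appears 7 times in the SMILES.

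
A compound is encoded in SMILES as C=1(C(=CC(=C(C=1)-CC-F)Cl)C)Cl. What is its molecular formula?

C9H9Cl2F

Heavy atoms from the SMILES: 9 C, 2 Cl, 1 F.
Implicit hydrogens by atom environment:
  4 × C (aromatic): no H
  2 × C: 2 H each → 4
  2 × C (aromatic): 1 H each → 2
  2 × Cl: no H
  1 × C: 3 H
  1 × F: no H
  Total hydrogens = 9.
Molecular formula: C9H9Cl2F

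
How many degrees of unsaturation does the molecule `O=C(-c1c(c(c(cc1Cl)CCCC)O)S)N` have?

Molecular formula from the SMILES: C11H14ClNO2S.
DoU = (2C + 2 + N − H − X)/2 = (2·11 + 2 + 1 − 14 − 1)/2 = 10/2 = 5.
(Structurally: 1 ring(s) + 4 π bond(s) = 5.)

5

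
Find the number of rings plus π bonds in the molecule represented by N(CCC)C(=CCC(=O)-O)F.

2

Molecular formula from the SMILES: C7H12FNO2.
DoU = (2C + 2 + N − H − X)/2 = (2·7 + 2 + 1 − 12 − 1)/2 = 4/2 = 2.
(Structurally: 0 ring(s) + 2 π bond(s) = 2.)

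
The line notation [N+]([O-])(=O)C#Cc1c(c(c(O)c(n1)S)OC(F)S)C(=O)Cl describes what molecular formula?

Heavy atoms from the SMILES: 9 C, 1 Cl, 1 F, 2 N, 5 O, 2 S.
Implicit hydrogens by atom environment:
  5 × C (aromatic): no H
  3 × C: no H
  3 × O: no H
  2 × S: 1 H each → 2
  1 × C: 1 H
  1 × Cl: no H
  1 × F: no H
  1 × N (aromatic): no H
  1 × N (charge +1): no H
  1 × O: 1 H
  1 × O (charge -1): no H
  Total hydrogens = 4.
Molecular formula: C9H4ClFN2O5S2

C9H4ClFN2O5S2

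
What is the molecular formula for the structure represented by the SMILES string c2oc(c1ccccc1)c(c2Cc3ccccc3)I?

Heavy atoms from the SMILES: 17 C, 1 I, 1 O.
Implicit hydrogens by atom environment:
  11 × C (aromatic): 1 H each → 11
  5 × C (aromatic): no H
  1 × C: 2 H
  1 × I: no H
  1 × O (aromatic): no H
  Total hydrogens = 13.
Molecular formula: C17H13IO

C17H13IO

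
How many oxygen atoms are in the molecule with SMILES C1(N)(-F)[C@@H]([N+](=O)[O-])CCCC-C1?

The symbol for oxygen appears 2 times in the SMILES.

2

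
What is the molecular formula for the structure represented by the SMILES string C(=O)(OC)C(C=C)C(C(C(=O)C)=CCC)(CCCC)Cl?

C16H25ClO3

Heavy atoms from the SMILES: 16 C, 1 Cl, 3 O.
Implicit hydrogens by atom environment:
  5 × C: 2 H each → 10
  4 × C: 3 H each → 12
  4 × C: no H
  3 × C: 1 H each → 3
  3 × O: no H
  1 × Cl: no H
  Total hydrogens = 25.
Molecular formula: C16H25ClO3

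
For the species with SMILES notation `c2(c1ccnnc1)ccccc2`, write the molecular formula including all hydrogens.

Heavy atoms from the SMILES: 10 C, 2 N.
Implicit hydrogens by atom environment:
  8 × C (aromatic): 1 H each → 8
  2 × C (aromatic): no H
  2 × N (aromatic): no H
  Total hydrogens = 8.
Molecular formula: C10H8N2

C10H8N2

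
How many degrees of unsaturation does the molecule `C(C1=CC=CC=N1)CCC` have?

Molecular formula from the SMILES: C9H13N.
DoU = (2C + 2 + N − H − X)/2 = (2·9 + 2 + 1 − 13 − 0)/2 = 8/2 = 4.
(Structurally: 1 ring(s) + 3 π bond(s) = 4.)

4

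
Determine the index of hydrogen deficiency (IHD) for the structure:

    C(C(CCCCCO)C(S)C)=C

1

Molecular formula from the SMILES: C10H20OS.
DoU = (2C + 2 + N − H − X)/2 = (2·10 + 2 + 0 − 20 − 0)/2 = 2/2 = 1.
(Structurally: 0 ring(s) + 1 π bond(s) = 1.)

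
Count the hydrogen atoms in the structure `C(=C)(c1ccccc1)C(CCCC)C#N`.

17

Hydrogens are implicit in SMILES; fill each atom to its normal valence:
  5 × C (aromatic): 1 H each → 5
  4 × C: 2 H each → 8
  2 × C: no H
  1 × C: 3 H
  1 × C: 1 H
  1 × C (aromatic): no H
  1 × N: no H
  Total hydrogens = 17.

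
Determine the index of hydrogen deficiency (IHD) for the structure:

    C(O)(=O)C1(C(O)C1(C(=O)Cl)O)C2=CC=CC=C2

Molecular formula from the SMILES: C11H9ClO5.
DoU = (2C + 2 + N − H − X)/2 = (2·11 + 2 + 0 − 9 − 1)/2 = 14/2 = 7.
(Structurally: 2 ring(s) + 5 π bond(s) = 7.)

7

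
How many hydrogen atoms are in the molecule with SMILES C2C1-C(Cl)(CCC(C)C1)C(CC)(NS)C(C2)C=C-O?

Hydrogens are implicit in SMILES; fill each atom to its normal valence:
  6 × C: 2 H each → 12
  5 × C: 1 H each → 5
  2 × C: 3 H each → 6
  2 × C: no H
  1 × Cl: no H
  1 × N: 1 H
  1 × O: 1 H
  1 × S: 1 H
  Total hydrogens = 26.

26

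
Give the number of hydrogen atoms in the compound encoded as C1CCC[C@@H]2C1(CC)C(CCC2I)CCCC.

Hydrogens are implicit in SMILES; fill each atom to its normal valence:
  10 × C: 2 H each → 20
  3 × C: 1 H each → 3
  2 × C: 3 H each → 6
  1 × C: no H
  1 × I: no H
  Total hydrogens = 29.

29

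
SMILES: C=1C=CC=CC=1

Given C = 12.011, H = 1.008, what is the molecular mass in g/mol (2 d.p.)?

78.11

Molecular formula: C6H6.
M = 6×12.011 + 6×1.008 = 78.11 g/mol.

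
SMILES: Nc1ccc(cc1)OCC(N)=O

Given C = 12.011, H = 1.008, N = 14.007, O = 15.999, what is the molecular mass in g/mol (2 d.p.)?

Molecular formula: C8H10N2O2.
M = 8×12.011 + 10×1.008 + 2×14.007 + 2×15.999 = 166.18 g/mol.

166.18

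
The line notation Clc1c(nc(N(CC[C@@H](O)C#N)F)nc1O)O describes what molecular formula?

C8H8ClFN4O3

Heavy atoms from the SMILES: 8 C, 1 Cl, 1 F, 4 N, 3 O.
Implicit hydrogens by atom environment:
  4 × C (aromatic): no H
  3 × O: 1 H each → 3
  2 × C: 2 H each → 4
  2 × N (aromatic): no H
  2 × N: no H
  1 × C: 1 H
  1 × C: no H
  1 × Cl: no H
  1 × F: no H
  Total hydrogens = 8.
Molecular formula: C8H8ClFN4O3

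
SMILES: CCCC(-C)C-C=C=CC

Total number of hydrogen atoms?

18

Hydrogens are implicit in SMILES; fill each atom to its normal valence:
  3 × C: 3 H each → 9
  3 × C: 2 H each → 6
  3 × C: 1 H each → 3
  1 × C: no H
  Total hydrogens = 18.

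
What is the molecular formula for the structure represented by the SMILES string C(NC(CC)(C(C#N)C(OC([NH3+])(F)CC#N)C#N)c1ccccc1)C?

Heavy atoms from the SMILES: 18 C, 1 F, 5 N, 1 O.
Implicit hydrogens by atom environment:
  5 × C (aromatic): 1 H each → 5
  5 × C: no H
  3 × C: 2 H each → 6
  3 × N: no H
  2 × C: 3 H each → 6
  2 × C: 1 H each → 2
  1 × C (aromatic): no H
  1 × F: no H
  1 × N (charge +1): 3 H
  1 × N: 1 H
  1 × O: no H
  Total hydrogens = 23.
Net charge +1.
Molecular formula: C18H23FN5O+

C18H23FN5O+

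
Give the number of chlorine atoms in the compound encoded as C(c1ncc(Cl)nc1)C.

The symbol for chlorine appears 1 time in the SMILES.

1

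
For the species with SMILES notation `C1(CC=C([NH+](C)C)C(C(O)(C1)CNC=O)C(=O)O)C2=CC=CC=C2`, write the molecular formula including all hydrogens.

C18H25N2O4+

Heavy atoms from the SMILES: 18 C, 2 N, 4 O.
Implicit hydrogens by atom environment:
  5 × C (aromatic): 1 H each → 5
  4 × C: 1 H each → 4
  3 × C: 2 H each → 6
  3 × C: no H
  2 × C: 3 H each → 6
  2 × O: 1 H each → 2
  2 × O: no H
  1 × C (aromatic): no H
  1 × N (charge +1): 1 H
  1 × N: 1 H
  Total hydrogens = 25.
Net charge +1.
Molecular formula: C18H25N2O4+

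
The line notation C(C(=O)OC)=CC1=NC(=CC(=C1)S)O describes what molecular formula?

Heavy atoms from the SMILES: 9 C, 1 N, 3 O, 1 S.
Implicit hydrogens by atom environment:
  3 × C (aromatic): no H
  2 × C (aromatic): 1 H each → 2
  2 × C: 1 H each → 2
  2 × O: no H
  1 × C: 3 H
  1 × C: no H
  1 × N (aromatic): no H
  1 × O: 1 H
  1 × S: 1 H
  Total hydrogens = 9.
Molecular formula: C9H9NO3S

C9H9NO3S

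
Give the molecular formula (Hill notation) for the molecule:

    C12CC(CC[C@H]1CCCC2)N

Heavy atoms from the SMILES: 10 C, 1 N.
Implicit hydrogens by atom environment:
  7 × C: 2 H each → 14
  3 × C: 1 H each → 3
  1 × N: 2 H
  Total hydrogens = 19.
Molecular formula: C10H19N

C10H19N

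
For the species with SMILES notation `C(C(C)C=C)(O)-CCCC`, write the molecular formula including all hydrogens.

C9H18O

Heavy atoms from the SMILES: 9 C, 1 O.
Implicit hydrogens by atom environment:
  4 × C: 2 H each → 8
  3 × C: 1 H each → 3
  2 × C: 3 H each → 6
  1 × O: 1 H
  Total hydrogens = 18.
Molecular formula: C9H18O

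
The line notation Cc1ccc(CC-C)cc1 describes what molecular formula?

Heavy atoms from the SMILES: 10 C.
Implicit hydrogens by atom environment:
  4 × C (aromatic): 1 H each → 4
  2 × C: 3 H each → 6
  2 × C: 2 H each → 4
  2 × C (aromatic): no H
  Total hydrogens = 14.
Molecular formula: C10H14

C10H14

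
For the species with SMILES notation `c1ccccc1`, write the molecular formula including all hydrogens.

Heavy atoms from the SMILES: 6 C.
Implicit hydrogens by atom environment:
  6 × C (aromatic): 1 H each → 6
  Total hydrogens = 6.
Molecular formula: C6H6

C6H6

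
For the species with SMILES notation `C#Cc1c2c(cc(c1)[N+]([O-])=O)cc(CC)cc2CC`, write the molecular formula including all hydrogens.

Heavy atoms from the SMILES: 16 C, 1 N, 2 O.
Implicit hydrogens by atom environment:
  6 × C (aromatic): no H
  4 × C (aromatic): 1 H each → 4
  2 × C: 3 H each → 6
  2 × C: 2 H each → 4
  1 × C: 1 H
  1 × C: no H
  1 × N (charge +1): no H
  1 × O: no H
  1 × O (charge -1): no H
  Total hydrogens = 15.
Molecular formula: C16H15NO2

C16H15NO2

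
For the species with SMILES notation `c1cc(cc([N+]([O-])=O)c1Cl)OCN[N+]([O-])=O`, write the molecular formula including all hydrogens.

C7H6ClN3O5

Heavy atoms from the SMILES: 7 C, 1 Cl, 3 N, 5 O.
Implicit hydrogens by atom environment:
  3 × C (aromatic): 1 H each → 3
  3 × C (aromatic): no H
  3 × O: no H
  2 × N (charge +1): no H
  2 × O (charge -1): no H
  1 × C: 2 H
  1 × Cl: no H
  1 × N: 1 H
  Total hydrogens = 6.
Molecular formula: C7H6ClN3O5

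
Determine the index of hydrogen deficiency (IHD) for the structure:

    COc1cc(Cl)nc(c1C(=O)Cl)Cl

5

Molecular formula from the SMILES: C7H4Cl3NO2.
DoU = (2C + 2 + N − H − X)/2 = (2·7 + 2 + 1 − 4 − 3)/2 = 10/2 = 5.
(Structurally: 1 ring(s) + 4 π bond(s) = 5.)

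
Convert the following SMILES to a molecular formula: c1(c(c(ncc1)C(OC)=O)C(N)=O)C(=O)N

C9H9N3O4

Heavy atoms from the SMILES: 9 C, 3 N, 4 O.
Implicit hydrogens by atom environment:
  4 × O: no H
  3 × C (aromatic): no H
  3 × C: no H
  2 × C (aromatic): 1 H each → 2
  2 × N: 2 H each → 4
  1 × C: 3 H
  1 × N (aromatic): no H
  Total hydrogens = 9.
Molecular formula: C9H9N3O4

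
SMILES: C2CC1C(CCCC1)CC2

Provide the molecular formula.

Heavy atoms from the SMILES: 10 C.
Implicit hydrogens by atom environment:
  8 × C: 2 H each → 16
  2 × C: 1 H each → 2
  Total hydrogens = 18.
Molecular formula: C10H18

C10H18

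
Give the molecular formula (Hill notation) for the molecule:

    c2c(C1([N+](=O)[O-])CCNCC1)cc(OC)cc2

C12H16N2O3

Heavy atoms from the SMILES: 12 C, 2 N, 3 O.
Implicit hydrogens by atom environment:
  4 × C: 2 H each → 8
  4 × C (aromatic): 1 H each → 4
  2 × C (aromatic): no H
  2 × O: no H
  1 × C: 3 H
  1 × C: no H
  1 × N: 1 H
  1 × N (charge +1): no H
  1 × O (charge -1): no H
  Total hydrogens = 16.
Molecular formula: C12H16N2O3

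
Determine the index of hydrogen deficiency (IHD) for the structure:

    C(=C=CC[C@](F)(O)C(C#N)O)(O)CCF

Molecular formula from the SMILES: C9H11F2NO3.
DoU = (2C + 2 + N − H − X)/2 = (2·9 + 2 + 1 − 11 − 2)/2 = 8/2 = 4.
(Structurally: 0 ring(s) + 4 π bond(s) = 4.)

4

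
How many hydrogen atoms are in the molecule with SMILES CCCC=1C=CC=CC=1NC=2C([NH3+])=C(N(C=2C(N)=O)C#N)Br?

17

Hydrogens are implicit in SMILES; fill each atom to its normal valence:
  6 × C (aromatic): no H
  4 × C (aromatic): 1 H each → 4
  2 × C: 2 H each → 4
  2 × C: no H
  1 × Br: no H
  1 × C: 3 H
  1 × N (charge +1): 3 H
  1 × N: 2 H
  1 × N: 1 H
  1 × N (aromatic): no H
  1 × N: no H
  1 × O: no H
  Total hydrogens = 17.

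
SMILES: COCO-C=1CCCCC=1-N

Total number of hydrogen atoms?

Hydrogens are implicit in SMILES; fill each atom to its normal valence:
  5 × C: 2 H each → 10
  2 × C: no H
  2 × O: no H
  1 × C: 3 H
  1 × N: 2 H
  Total hydrogens = 15.

15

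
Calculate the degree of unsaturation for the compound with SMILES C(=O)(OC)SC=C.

Molecular formula from the SMILES: C4H6O2S.
DoU = (2C + 2 + N − H − X)/2 = (2·4 + 2 + 0 − 6 − 0)/2 = 4/2 = 2.
(Structurally: 0 ring(s) + 2 π bond(s) = 2.)

2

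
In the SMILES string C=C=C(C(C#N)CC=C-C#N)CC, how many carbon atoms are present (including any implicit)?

The symbol for carbon appears 11 times in the SMILES.

11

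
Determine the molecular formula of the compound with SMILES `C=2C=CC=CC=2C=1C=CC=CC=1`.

C12H10

Heavy atoms from the SMILES: 12 C.
Implicit hydrogens by atom environment:
  10 × C (aromatic): 1 H each → 10
  2 × C (aromatic): no H
  Total hydrogens = 10.
Molecular formula: C12H10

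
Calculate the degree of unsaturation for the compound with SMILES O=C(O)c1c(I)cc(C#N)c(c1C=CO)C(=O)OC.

9

Molecular formula from the SMILES: C12H8INO5.
DoU = (2C + 2 + N − H − X)/2 = (2·12 + 2 + 1 − 8 − 1)/2 = 18/2 = 9.
(Structurally: 1 ring(s) + 8 π bond(s) = 9.)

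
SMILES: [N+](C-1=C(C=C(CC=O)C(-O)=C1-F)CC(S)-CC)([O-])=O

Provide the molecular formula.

C12H14FNO4S

Heavy atoms from the SMILES: 12 C, 1 F, 1 N, 4 O, 1 S.
Implicit hydrogens by atom environment:
  5 × C (aromatic): no H
  3 × C: 2 H each → 6
  2 × C: 1 H each → 2
  2 × O: no H
  1 × C: 3 H
  1 × C (aromatic): 1 H
  1 × F: no H
  1 × N (charge +1): no H
  1 × O: 1 H
  1 × O (charge -1): no H
  1 × S: 1 H
  Total hydrogens = 14.
Molecular formula: C12H14FNO4S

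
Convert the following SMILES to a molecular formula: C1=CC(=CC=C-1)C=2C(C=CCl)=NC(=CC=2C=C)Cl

C15H11Cl2N

Heavy atoms from the SMILES: 15 C, 2 Cl, 1 N.
Implicit hydrogens by atom environment:
  6 × C (aromatic): 1 H each → 6
  5 × C (aromatic): no H
  3 × C: 1 H each → 3
  2 × Cl: no H
  1 × C: 2 H
  1 × N (aromatic): no H
  Total hydrogens = 11.
Molecular formula: C15H11Cl2N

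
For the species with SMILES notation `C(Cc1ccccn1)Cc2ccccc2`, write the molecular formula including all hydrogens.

Heavy atoms from the SMILES: 14 C, 1 N.
Implicit hydrogens by atom environment:
  9 × C (aromatic): 1 H each → 9
  3 × C: 2 H each → 6
  2 × C (aromatic): no H
  1 × N (aromatic): no H
  Total hydrogens = 15.
Molecular formula: C14H15N

C14H15N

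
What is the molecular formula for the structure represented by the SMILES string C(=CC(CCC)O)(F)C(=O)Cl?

C7H10ClFO2

Heavy atoms from the SMILES: 7 C, 1 Cl, 1 F, 2 O.
Implicit hydrogens by atom environment:
  2 × C: 2 H each → 4
  2 × C: 1 H each → 2
  2 × C: no H
  1 × C: 3 H
  1 × Cl: no H
  1 × F: no H
  1 × O: 1 H
  1 × O: no H
  Total hydrogens = 10.
Molecular formula: C7H10ClFO2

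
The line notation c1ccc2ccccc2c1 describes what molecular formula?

C10H8

Heavy atoms from the SMILES: 10 C.
Implicit hydrogens by atom environment:
  8 × C (aromatic): 1 H each → 8
  2 × C (aromatic): no H
  Total hydrogens = 8.
Molecular formula: C10H8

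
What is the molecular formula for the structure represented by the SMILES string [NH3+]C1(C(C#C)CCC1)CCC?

Heavy atoms from the SMILES: 10 C, 1 N.
Implicit hydrogens by atom environment:
  5 × C: 2 H each → 10
  2 × C: 1 H each → 2
  2 × C: no H
  1 × C: 3 H
  1 × N (charge +1): 3 H
  Total hydrogens = 18.
Net charge +1.
Molecular formula: C10H18N+

C10H18N+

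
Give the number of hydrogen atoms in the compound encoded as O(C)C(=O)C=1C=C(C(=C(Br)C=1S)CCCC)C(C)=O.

17

Hydrogens are implicit in SMILES; fill each atom to its normal valence:
  5 × C (aromatic): no H
  3 × C: 3 H each → 9
  3 × C: 2 H each → 6
  3 × O: no H
  2 × C: no H
  1 × Br: no H
  1 × C (aromatic): 1 H
  1 × S: 1 H
  Total hydrogens = 17.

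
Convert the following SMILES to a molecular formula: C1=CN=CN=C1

Heavy atoms from the SMILES: 4 C, 2 N.
Implicit hydrogens by atom environment:
  4 × C (aromatic): 1 H each → 4
  2 × N (aromatic): no H
  Total hydrogens = 4.
Molecular formula: C4H4N2

C4H4N2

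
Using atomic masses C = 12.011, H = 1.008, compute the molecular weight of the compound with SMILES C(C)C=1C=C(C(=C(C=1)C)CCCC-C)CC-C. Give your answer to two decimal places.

Molecular formula: C17H28.
M = 17×12.011 + 28×1.008 = 232.41 g/mol.

232.41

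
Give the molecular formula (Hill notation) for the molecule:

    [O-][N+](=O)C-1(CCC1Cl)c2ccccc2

Heavy atoms from the SMILES: 10 C, 1 Cl, 1 N, 2 O.
Implicit hydrogens by atom environment:
  5 × C (aromatic): 1 H each → 5
  2 × C: 2 H each → 4
  1 × C: 1 H
  1 × C: no H
  1 × C (aromatic): no H
  1 × Cl: no H
  1 × N (charge +1): no H
  1 × O: no H
  1 × O (charge -1): no H
  Total hydrogens = 10.
Molecular formula: C10H10ClNO2

C10H10ClNO2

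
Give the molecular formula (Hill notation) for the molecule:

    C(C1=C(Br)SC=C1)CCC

Heavy atoms from the SMILES: 1 Br, 8 C, 1 S.
Implicit hydrogens by atom environment:
  3 × C: 2 H each → 6
  2 × C (aromatic): 1 H each → 2
  2 × C (aromatic): no H
  1 × Br: no H
  1 × C: 3 H
  1 × S (aromatic): no H
  Total hydrogens = 11.
Molecular formula: C8H11BrS

C8H11BrS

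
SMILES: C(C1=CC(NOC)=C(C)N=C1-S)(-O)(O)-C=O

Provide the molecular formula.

Heavy atoms from the SMILES: 9 C, 2 N, 4 O, 1 S.
Implicit hydrogens by atom environment:
  4 × C (aromatic): no H
  2 × C: 3 H each → 6
  2 × O: 1 H each → 2
  2 × O: no H
  1 × C (aromatic): 1 H
  1 × C: 1 H
  1 × C: no H
  1 × N: 1 H
  1 × N (aromatic): no H
  1 × S: 1 H
  Total hydrogens = 12.
Molecular formula: C9H12N2O4S

C9H12N2O4S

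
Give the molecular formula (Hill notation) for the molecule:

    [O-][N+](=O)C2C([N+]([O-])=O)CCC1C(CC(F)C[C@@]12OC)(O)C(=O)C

Heavy atoms from the SMILES: 13 C, 1 F, 2 N, 7 O.
Implicit hydrogens by atom environment:
  4 × C: 2 H each → 8
  4 × C: 1 H each → 4
  4 × O: no H
  3 × C: no H
  2 × C: 3 H each → 6
  2 × N (charge +1): no H
  2 × O (charge -1): no H
  1 × F: no H
  1 × O: 1 H
  Total hydrogens = 19.
Molecular formula: C13H19FN2O7

C13H19FN2O7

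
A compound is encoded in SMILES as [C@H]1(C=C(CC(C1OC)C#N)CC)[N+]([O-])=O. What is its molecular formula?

Heavy atoms from the SMILES: 10 C, 2 N, 3 O.
Implicit hydrogens by atom environment:
  4 × C: 1 H each → 4
  2 × C: 3 H each → 6
  2 × C: 2 H each → 4
  2 × C: no H
  2 × O: no H
  1 × N: no H
  1 × N (charge +1): no H
  1 × O (charge -1): no H
  Total hydrogens = 14.
Molecular formula: C10H14N2O3

C10H14N2O3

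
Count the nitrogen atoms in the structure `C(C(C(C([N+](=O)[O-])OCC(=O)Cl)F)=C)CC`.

The symbol for nitrogen appears 1 time in the SMILES.

1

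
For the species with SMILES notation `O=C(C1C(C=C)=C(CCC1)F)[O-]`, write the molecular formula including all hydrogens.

Heavy atoms from the SMILES: 9 C, 1 F, 2 O.
Implicit hydrogens by atom environment:
  4 × C: 2 H each → 8
  3 × C: no H
  2 × C: 1 H each → 2
  1 × F: no H
  1 × O: no H
  1 × O (charge -1): no H
  Total hydrogens = 10.
Net charge -1.
Molecular formula: C9H10FO2-

C9H10FO2-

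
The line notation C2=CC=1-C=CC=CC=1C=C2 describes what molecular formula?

Heavy atoms from the SMILES: 10 C.
Implicit hydrogens by atom environment:
  8 × C (aromatic): 1 H each → 8
  2 × C (aromatic): no H
  Total hydrogens = 8.
Molecular formula: C10H8

C10H8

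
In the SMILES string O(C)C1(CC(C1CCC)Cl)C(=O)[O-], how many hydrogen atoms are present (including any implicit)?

Hydrogens are implicit in SMILES; fill each atom to its normal valence:
  3 × C: 2 H each → 6
  2 × C: 3 H each → 6
  2 × C: 1 H each → 2
  2 × C: no H
  2 × O: no H
  1 × Cl: no H
  1 × O (charge -1): no H
  Total hydrogens = 14.

14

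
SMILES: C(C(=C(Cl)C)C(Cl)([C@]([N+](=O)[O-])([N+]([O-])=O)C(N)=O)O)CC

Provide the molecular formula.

C9H13Cl2N3O6

Heavy atoms from the SMILES: 9 C, 2 Cl, 3 N, 6 O.
Implicit hydrogens by atom environment:
  5 × C: no H
  3 × O: no H
  2 × C: 3 H each → 6
  2 × C: 2 H each → 4
  2 × Cl: no H
  2 × N (charge +1): no H
  2 × O (charge -1): no H
  1 × N: 2 H
  1 × O: 1 H
  Total hydrogens = 13.
Molecular formula: C9H13Cl2N3O6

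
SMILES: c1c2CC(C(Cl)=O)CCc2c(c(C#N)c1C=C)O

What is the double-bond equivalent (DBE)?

Molecular formula from the SMILES: C14H12ClNO2.
DoU = (2C + 2 + N − H − X)/2 = (2·14 + 2 + 1 − 12 − 1)/2 = 18/2 = 9.
(Structurally: 2 ring(s) + 7 π bond(s) = 9.)

9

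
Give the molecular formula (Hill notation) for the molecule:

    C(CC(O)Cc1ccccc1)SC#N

Heavy atoms from the SMILES: 11 C, 1 N, 1 O, 1 S.
Implicit hydrogens by atom environment:
  5 × C (aromatic): 1 H each → 5
  3 × C: 2 H each → 6
  1 × C: 1 H
  1 × C: no H
  1 × C (aromatic): no H
  1 × N: no H
  1 × O: 1 H
  1 × S: no H
  Total hydrogens = 13.
Molecular formula: C11H13NOS

C11H13NOS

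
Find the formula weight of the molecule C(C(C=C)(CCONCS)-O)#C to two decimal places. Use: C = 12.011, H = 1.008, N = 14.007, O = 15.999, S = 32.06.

187.26

Molecular formula: C8H13NO2S.
M = 8×12.011 + 13×1.008 + 1×14.007 + 2×15.999 + 1×32.06 = 187.26 g/mol.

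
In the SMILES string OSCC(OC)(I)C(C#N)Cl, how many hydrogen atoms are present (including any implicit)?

7

Hydrogens are implicit in SMILES; fill each atom to its normal valence:
  2 × C: no H
  1 × C: 3 H
  1 × C: 2 H
  1 × C: 1 H
  1 × Cl: no H
  1 × I: no H
  1 × N: no H
  1 × O: 1 H
  1 × O: no H
  1 × S: no H
  Total hydrogens = 7.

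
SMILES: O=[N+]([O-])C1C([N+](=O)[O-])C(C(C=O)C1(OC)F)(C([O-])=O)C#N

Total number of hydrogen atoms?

7

Hydrogens are implicit in SMILES; fill each atom to its normal valence:
  5 × O: no H
  4 × C: 1 H each → 4
  4 × C: no H
  3 × O (charge -1): no H
  2 × N (charge +1): no H
  1 × C: 3 H
  1 × F: no H
  1 × N: no H
  Total hydrogens = 7.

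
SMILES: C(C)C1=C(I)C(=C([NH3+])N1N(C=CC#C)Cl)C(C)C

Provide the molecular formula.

Heavy atoms from the SMILES: 13 C, 1 Cl, 1 I, 3 N.
Implicit hydrogens by atom environment:
  4 × C: 1 H each → 4
  4 × C (aromatic): no H
  3 × C: 3 H each → 9
  1 × C: 2 H
  1 × C: no H
  1 × Cl: no H
  1 × I: no H
  1 × N (charge +1): 3 H
  1 × N (aromatic): no H
  1 × N: no H
  Total hydrogens = 18.
Net charge +1.
Molecular formula: C13H18ClIN3+

C13H18ClIN3+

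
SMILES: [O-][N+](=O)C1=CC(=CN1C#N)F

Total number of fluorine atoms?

The symbol for fluorine appears 1 time in the SMILES.

1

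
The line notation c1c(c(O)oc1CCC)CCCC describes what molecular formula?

C11H18O2

Heavy atoms from the SMILES: 11 C, 2 O.
Implicit hydrogens by atom environment:
  5 × C: 2 H each → 10
  3 × C (aromatic): no H
  2 × C: 3 H each → 6
  1 × C (aromatic): 1 H
  1 × O: 1 H
  1 × O (aromatic): no H
  Total hydrogens = 18.
Molecular formula: C11H18O2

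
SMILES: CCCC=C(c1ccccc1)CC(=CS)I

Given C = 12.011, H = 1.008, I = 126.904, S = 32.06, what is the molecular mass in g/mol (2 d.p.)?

Molecular formula: C14H17IS.
M = 14×12.011 + 17×1.008 + 1×126.904 + 1×32.06 = 344.25 g/mol.

344.25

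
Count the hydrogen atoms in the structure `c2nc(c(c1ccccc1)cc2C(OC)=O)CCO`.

15

Hydrogens are implicit in SMILES; fill each atom to its normal valence:
  7 × C (aromatic): 1 H each → 7
  4 × C (aromatic): no H
  2 × C: 2 H each → 4
  2 × O: no H
  1 × C: 3 H
  1 × C: no H
  1 × N (aromatic): no H
  1 × O: 1 H
  Total hydrogens = 15.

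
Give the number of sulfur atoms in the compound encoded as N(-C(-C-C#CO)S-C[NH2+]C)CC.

The symbol for sulfur appears 1 time in the SMILES.

1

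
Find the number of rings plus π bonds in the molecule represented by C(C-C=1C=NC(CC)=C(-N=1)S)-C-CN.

4

Molecular formula from the SMILES: C10H17N3S.
DoU = (2C + 2 + N − H − X)/2 = (2·10 + 2 + 3 − 17 − 0)/2 = 8/2 = 4.
(Structurally: 1 ring(s) + 3 π bond(s) = 4.)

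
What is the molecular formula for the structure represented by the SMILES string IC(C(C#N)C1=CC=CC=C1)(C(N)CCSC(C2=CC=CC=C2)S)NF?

C19H21FIN3S2

Heavy atoms from the SMILES: 19 C, 1 F, 1 I, 3 N, 2 S.
Implicit hydrogens by atom environment:
  10 × C (aromatic): 1 H each → 10
  3 × C: 1 H each → 3
  2 × C: 2 H each → 4
  2 × C: no H
  2 × C (aromatic): no H
  1 × F: no H
  1 × I: no H
  1 × N: 2 H
  1 × N: 1 H
  1 × N: no H
  1 × S: 1 H
  1 × S: no H
  Total hydrogens = 21.
Molecular formula: C19H21FIN3S2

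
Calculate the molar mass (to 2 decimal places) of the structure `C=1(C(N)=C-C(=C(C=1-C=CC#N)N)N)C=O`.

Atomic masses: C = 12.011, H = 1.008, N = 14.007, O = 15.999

Molecular formula: C10H10N4O.
M = 10×12.011 + 10×1.008 + 4×14.007 + 1×15.999 = 202.22 g/mol.

202.22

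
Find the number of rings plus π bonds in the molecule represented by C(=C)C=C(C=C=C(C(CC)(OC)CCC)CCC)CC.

Molecular formula from the SMILES: C19H32O.
DoU = (2C + 2 + N − H − X)/2 = (2·19 + 2 + 0 − 32 − 0)/2 = 8/2 = 4.
(Structurally: 0 ring(s) + 4 π bond(s) = 4.)

4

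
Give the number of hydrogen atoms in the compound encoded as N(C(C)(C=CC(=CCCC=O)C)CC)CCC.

Hydrogens are implicit in SMILES; fill each atom to its normal valence:
  5 × C: 2 H each → 10
  4 × C: 3 H each → 12
  4 × C: 1 H each → 4
  2 × C: no H
  1 × N: 1 H
  1 × O: no H
  Total hydrogens = 27.

27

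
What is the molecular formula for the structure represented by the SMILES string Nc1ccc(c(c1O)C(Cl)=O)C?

Heavy atoms from the SMILES: 8 C, 1 Cl, 1 N, 2 O.
Implicit hydrogens by atom environment:
  4 × C (aromatic): no H
  2 × C (aromatic): 1 H each → 2
  1 × C: 3 H
  1 × C: no H
  1 × Cl: no H
  1 × N: 2 H
  1 × O: 1 H
  1 × O: no H
  Total hydrogens = 8.
Molecular formula: C8H8ClNO2

C8H8ClNO2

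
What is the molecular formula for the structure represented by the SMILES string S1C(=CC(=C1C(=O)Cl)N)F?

C5H3ClFNOS

Heavy atoms from the SMILES: 5 C, 1 Cl, 1 F, 1 N, 1 O, 1 S.
Implicit hydrogens by atom environment:
  3 × C (aromatic): no H
  1 × C (aromatic): 1 H
  1 × C: no H
  1 × Cl: no H
  1 × F: no H
  1 × N: 2 H
  1 × O: no H
  1 × S (aromatic): no H
  Total hydrogens = 3.
Molecular formula: C5H3ClFNOS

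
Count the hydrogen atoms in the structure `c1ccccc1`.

Hydrogens are implicit in SMILES; fill each atom to its normal valence:
  6 × C (aromatic): 1 H each → 6
  Total hydrogens = 6.

6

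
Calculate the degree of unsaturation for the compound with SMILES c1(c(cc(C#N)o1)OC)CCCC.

5

Molecular formula from the SMILES: C10H13NO2.
DoU = (2C + 2 + N − H − X)/2 = (2·10 + 2 + 1 − 13 − 0)/2 = 10/2 = 5.
(Structurally: 1 ring(s) + 4 π bond(s) = 5.)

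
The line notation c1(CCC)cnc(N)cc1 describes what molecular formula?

C8H12N2

Heavy atoms from the SMILES: 8 C, 2 N.
Implicit hydrogens by atom environment:
  3 × C (aromatic): 1 H each → 3
  2 × C: 2 H each → 4
  2 × C (aromatic): no H
  1 × C: 3 H
  1 × N: 2 H
  1 × N (aromatic): no H
  Total hydrogens = 12.
Molecular formula: C8H12N2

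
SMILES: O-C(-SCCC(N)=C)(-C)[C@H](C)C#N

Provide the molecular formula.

C9H16N2OS

Heavy atoms from the SMILES: 9 C, 2 N, 1 O, 1 S.
Implicit hydrogens by atom environment:
  3 × C: 2 H each → 6
  3 × C: no H
  2 × C: 3 H each → 6
  1 × C: 1 H
  1 × N: 2 H
  1 × N: no H
  1 × O: 1 H
  1 × S: no H
  Total hydrogens = 16.
Molecular formula: C9H16N2OS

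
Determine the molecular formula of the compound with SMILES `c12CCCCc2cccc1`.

Heavy atoms from the SMILES: 10 C.
Implicit hydrogens by atom environment:
  4 × C: 2 H each → 8
  4 × C (aromatic): 1 H each → 4
  2 × C (aromatic): no H
  Total hydrogens = 12.
Molecular formula: C10H12

C10H12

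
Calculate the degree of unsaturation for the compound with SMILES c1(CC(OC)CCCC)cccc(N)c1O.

Molecular formula from the SMILES: C13H21NO2.
DoU = (2C + 2 + N − H − X)/2 = (2·13 + 2 + 1 − 21 − 0)/2 = 8/2 = 4.
(Structurally: 1 ring(s) + 3 π bond(s) = 4.)

4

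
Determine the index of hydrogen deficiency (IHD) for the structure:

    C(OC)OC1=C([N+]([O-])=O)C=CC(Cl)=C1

5

Molecular formula from the SMILES: C8H8ClNO4.
DoU = (2C + 2 + N − H − X)/2 = (2·8 + 2 + 1 − 8 − 1)/2 = 10/2 = 5.
(Structurally: 1 ring(s) + 4 π bond(s) = 5.)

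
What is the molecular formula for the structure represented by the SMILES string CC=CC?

C4H8

Heavy atoms from the SMILES: 4 C.
Implicit hydrogens by atom environment:
  2 × C: 3 H each → 6
  2 × C: 1 H each → 2
  Total hydrogens = 8.
Molecular formula: C4H8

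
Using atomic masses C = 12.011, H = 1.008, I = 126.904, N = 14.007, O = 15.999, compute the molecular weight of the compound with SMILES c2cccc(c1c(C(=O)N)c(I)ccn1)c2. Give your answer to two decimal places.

324.12

Molecular formula: C12H9IN2O.
M = 12×12.011 + 9×1.008 + 1×126.904 + 2×14.007 + 1×15.999 = 324.12 g/mol.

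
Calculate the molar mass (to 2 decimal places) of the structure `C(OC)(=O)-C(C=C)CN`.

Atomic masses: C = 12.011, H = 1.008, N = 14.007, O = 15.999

129.16

Molecular formula: C6H11NO2.
M = 6×12.011 + 11×1.008 + 1×14.007 + 2×15.999 = 129.16 g/mol.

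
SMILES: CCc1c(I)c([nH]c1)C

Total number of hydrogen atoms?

10

Hydrogens are implicit in SMILES; fill each atom to its normal valence:
  3 × C (aromatic): no H
  2 × C: 3 H each → 6
  1 × C: 2 H
  1 × C (aromatic): 1 H
  1 × I: no H
  1 × N (aromatic): 1 H
  Total hydrogens = 10.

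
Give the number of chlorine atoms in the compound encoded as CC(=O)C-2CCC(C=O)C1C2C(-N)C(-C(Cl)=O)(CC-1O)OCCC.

1

The symbol for chlorine appears 1 time in the SMILES.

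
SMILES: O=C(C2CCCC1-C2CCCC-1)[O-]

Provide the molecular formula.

C11H17O2-

Heavy atoms from the SMILES: 11 C, 2 O.
Implicit hydrogens by atom environment:
  7 × C: 2 H each → 14
  3 × C: 1 H each → 3
  1 × C: no H
  1 × O: no H
  1 × O (charge -1): no H
  Total hydrogens = 17.
Net charge -1.
Molecular formula: C11H17O2-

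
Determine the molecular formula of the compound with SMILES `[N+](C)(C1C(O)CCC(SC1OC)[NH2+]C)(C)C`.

[C11H26N2O2S]2+

Heavy atoms from the SMILES: 11 C, 2 N, 2 O, 1 S.
Implicit hydrogens by atom environment:
  5 × C: 3 H each → 15
  4 × C: 1 H each → 4
  2 × C: 2 H each → 4
  1 × N (charge +1): 2 H
  1 × N (charge +1): no H
  1 × O: 1 H
  1 × O: no H
  1 × S: no H
  Total hydrogens = 26.
Net charge +2.
Molecular formula: [C11H26N2O2S]2+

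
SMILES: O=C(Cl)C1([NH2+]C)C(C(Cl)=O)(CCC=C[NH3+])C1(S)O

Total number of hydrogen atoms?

16

Hydrogens are implicit in SMILES; fill each atom to its normal valence:
  5 × C: no H
  2 × C: 2 H each → 4
  2 × C: 1 H each → 2
  2 × Cl: no H
  2 × O: no H
  1 × C: 3 H
  1 × N (charge +1): 3 H
  1 × N (charge +1): 2 H
  1 × O: 1 H
  1 × S: 1 H
  Total hydrogens = 16.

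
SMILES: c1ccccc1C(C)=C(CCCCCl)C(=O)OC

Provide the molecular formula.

Heavy atoms from the SMILES: 15 C, 1 Cl, 2 O.
Implicit hydrogens by atom environment:
  5 × C (aromatic): 1 H each → 5
  4 × C: 2 H each → 8
  3 × C: no H
  2 × C: 3 H each → 6
  2 × O: no H
  1 × C (aromatic): no H
  1 × Cl: no H
  Total hydrogens = 19.
Molecular formula: C15H19ClO2

C15H19ClO2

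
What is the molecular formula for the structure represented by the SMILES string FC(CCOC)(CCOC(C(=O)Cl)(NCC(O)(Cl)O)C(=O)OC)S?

C12H20Cl2FNO7S

Heavy atoms from the SMILES: 12 C, 2 Cl, 1 F, 1 N, 7 O, 1 S.
Implicit hydrogens by atom environment:
  5 × C: 2 H each → 10
  5 × C: no H
  5 × O: no H
  2 × C: 3 H each → 6
  2 × Cl: no H
  2 × O: 1 H each → 2
  1 × F: no H
  1 × N: 1 H
  1 × S: 1 H
  Total hydrogens = 20.
Molecular formula: C12H20Cl2FNO7S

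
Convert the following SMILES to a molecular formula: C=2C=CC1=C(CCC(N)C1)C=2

Heavy atoms from the SMILES: 10 C, 1 N.
Implicit hydrogens by atom environment:
  4 × C (aromatic): 1 H each → 4
  3 × C: 2 H each → 6
  2 × C (aromatic): no H
  1 × C: 1 H
  1 × N: 2 H
  Total hydrogens = 13.
Molecular formula: C10H13N

C10H13N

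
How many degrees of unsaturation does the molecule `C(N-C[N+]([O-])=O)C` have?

1

Molecular formula from the SMILES: C3H8N2O2.
DoU = (2C + 2 + N − H − X)/2 = (2·3 + 2 + 2 − 8 − 0)/2 = 2/2 = 1.
(Structurally: 0 ring(s) + 1 π bond(s) = 1.)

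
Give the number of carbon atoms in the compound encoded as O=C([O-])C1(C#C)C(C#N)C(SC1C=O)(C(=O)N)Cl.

10

The symbol for carbon appears 10 times in the SMILES. (Cl is a single chlorine, not C + l.)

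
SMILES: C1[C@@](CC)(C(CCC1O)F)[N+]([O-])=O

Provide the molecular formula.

Heavy atoms from the SMILES: 8 C, 1 F, 1 N, 3 O.
Implicit hydrogens by atom environment:
  4 × C: 2 H each → 8
  2 × C: 1 H each → 2
  1 × C: 3 H
  1 × C: no H
  1 × F: no H
  1 × N (charge +1): no H
  1 × O: 1 H
  1 × O: no H
  1 × O (charge -1): no H
  Total hydrogens = 14.
Molecular formula: C8H14FNO3

C8H14FNO3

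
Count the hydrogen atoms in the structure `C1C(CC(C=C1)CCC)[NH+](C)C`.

22

Hydrogens are implicit in SMILES; fill each atom to its normal valence:
  4 × C: 2 H each → 8
  4 × C: 1 H each → 4
  3 × C: 3 H each → 9
  1 × N (charge +1): 1 H
  Total hydrogens = 22.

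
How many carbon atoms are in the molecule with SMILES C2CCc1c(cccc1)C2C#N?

The symbol for carbon appears 11 times in the SMILES. Lowercase c denotes aromatic carbon and counts toward C.

11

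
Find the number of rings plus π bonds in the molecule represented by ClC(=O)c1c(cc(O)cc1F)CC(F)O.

5

Molecular formula from the SMILES: C9H7ClF2O3.
DoU = (2C + 2 + N − H − X)/2 = (2·9 + 2 + 0 − 7 − 3)/2 = 10/2 = 5.
(Structurally: 1 ring(s) + 4 π bond(s) = 5.)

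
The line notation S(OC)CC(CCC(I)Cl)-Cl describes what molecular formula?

Heavy atoms from the SMILES: 6 C, 2 Cl, 1 I, 1 O, 1 S.
Implicit hydrogens by atom environment:
  3 × C: 2 H each → 6
  2 × C: 1 H each → 2
  2 × Cl: no H
  1 × C: 3 H
  1 × I: no H
  1 × O: no H
  1 × S: no H
  Total hydrogens = 11.
Molecular formula: C6H11Cl2IOS

C6H11Cl2IOS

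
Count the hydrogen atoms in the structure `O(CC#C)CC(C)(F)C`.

11

Hydrogens are implicit in SMILES; fill each atom to its normal valence:
  2 × C: 3 H each → 6
  2 × C: 2 H each → 4
  2 × C: no H
  1 × C: 1 H
  1 × F: no H
  1 × O: no H
  Total hydrogens = 11.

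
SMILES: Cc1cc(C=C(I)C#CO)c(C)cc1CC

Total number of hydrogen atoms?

15

Hydrogens are implicit in SMILES; fill each atom to its normal valence:
  4 × C (aromatic): no H
  3 × C: 3 H each → 9
  3 × C: no H
  2 × C (aromatic): 1 H each → 2
  1 × C: 2 H
  1 × C: 1 H
  1 × I: no H
  1 × O: 1 H
  Total hydrogens = 15.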